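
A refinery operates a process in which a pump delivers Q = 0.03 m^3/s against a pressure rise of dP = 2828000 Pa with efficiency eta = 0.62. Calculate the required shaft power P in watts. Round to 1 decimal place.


P = Q * dP / eta
P = 0.03 * 2828000 / 0.62
P = 84840.0 / 0.62
P = 136838.7 W


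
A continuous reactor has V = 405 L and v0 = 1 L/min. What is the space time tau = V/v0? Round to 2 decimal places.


tau = V / v0
tau = 405 / 1
tau = 405.00 min


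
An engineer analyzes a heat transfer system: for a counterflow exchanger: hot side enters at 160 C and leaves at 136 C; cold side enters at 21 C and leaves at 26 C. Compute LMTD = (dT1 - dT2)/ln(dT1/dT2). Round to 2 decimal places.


dT1 = Th_in - Tc_out = 160 - 26 = 134
dT2 = Th_out - Tc_in = 136 - 21 = 115
LMTD = (dT1 - dT2) / ln(dT1/dT2)
LMTD = (134 - 115) / ln(134/115)
LMTD = 124.26 K


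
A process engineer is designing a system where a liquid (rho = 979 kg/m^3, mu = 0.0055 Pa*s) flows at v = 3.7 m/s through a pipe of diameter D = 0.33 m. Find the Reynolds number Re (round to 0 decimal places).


Re = rho * v * D / mu
Re = 979 * 3.7 * 0.33 / 0.0055
Re = 1195.359 / 0.0055
Re = 217338


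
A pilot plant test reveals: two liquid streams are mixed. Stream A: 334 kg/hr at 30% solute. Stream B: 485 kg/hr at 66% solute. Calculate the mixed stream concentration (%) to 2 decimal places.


Mass balance on solute: F1*x1 + F2*x2 = F3*x3
F3 = F1 + F2 = 334 + 485 = 819 kg/hr
x3 = (F1*x1 + F2*x2)/F3
x3 = (334*0.3 + 485*0.66) / 819
x3 = 51.32%


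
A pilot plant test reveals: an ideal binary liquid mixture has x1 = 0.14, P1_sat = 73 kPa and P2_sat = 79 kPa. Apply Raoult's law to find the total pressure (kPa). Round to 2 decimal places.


P = x1*P1_sat + x2*P2_sat
x2 = 1 - x1 = 1 - 0.14 = 0.86
P = 0.14*73 + 0.86*79
P = 10.22 + 67.94
P = 78.16 kPa


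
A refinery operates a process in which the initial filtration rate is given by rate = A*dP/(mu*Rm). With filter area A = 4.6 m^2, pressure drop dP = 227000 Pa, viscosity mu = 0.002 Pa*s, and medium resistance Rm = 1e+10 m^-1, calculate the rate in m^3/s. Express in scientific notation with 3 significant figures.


rate = A * dP / (mu * Rm)
rate = 4.6 * 227000 / (0.002 * 1e+10)
rate = 1044200.0 / 2.000e+07
rate = 5.22e-02 m^3/s


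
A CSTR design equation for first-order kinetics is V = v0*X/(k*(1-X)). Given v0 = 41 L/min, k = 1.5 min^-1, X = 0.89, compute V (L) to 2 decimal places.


V = v0 * X / (k * (1 - X))
V = 41 * 0.89 / (1.5 * (1 - 0.89))
V = 36.49 / (1.5 * 0.11)
V = 36.49 / 0.165
V = 221.15 L


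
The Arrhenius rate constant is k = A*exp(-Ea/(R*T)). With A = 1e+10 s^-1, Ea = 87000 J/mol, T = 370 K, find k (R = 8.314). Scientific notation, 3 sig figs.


k = A * exp(-Ea/(R*T))
k = 1e+10 * exp(-87000 / (8.314 * 370))
k = 1e+10 * exp(-28.28183)
k = 5.22e-03


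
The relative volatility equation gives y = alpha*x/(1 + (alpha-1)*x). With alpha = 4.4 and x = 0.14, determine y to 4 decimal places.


y = alpha*x / (1 + (alpha-1)*x)
y = 4.4*0.14 / (1 + (4.4-1)*0.14)
y = 0.616 / (1 + 0.476)
y = 0.616 / 1.476
y = 0.4173


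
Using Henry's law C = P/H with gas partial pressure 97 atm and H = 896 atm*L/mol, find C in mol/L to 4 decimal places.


C = P / H
C = 97 / 896
C = 0.1083 mol/L


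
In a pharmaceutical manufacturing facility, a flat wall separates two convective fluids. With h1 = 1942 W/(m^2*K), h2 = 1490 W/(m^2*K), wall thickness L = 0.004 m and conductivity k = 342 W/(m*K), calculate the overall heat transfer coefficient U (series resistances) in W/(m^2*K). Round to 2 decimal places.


1/U = 1/h1 + L/k + 1/h2
1/U = 1/1942 + 0.004/342 + 1/1490
1/U = 0.0005149331 + 1.16959e-05 + 0.0006711409
1/U = 0.0011977699
U = 834.88 W/(m^2*K)


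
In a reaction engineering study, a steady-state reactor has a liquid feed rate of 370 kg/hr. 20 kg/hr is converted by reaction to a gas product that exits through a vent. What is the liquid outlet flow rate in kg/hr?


Steady-state mass balance on the main outlet: F_out = F_in - F_removed
F_out = 370 - 20
F_out = 350 kg/hr


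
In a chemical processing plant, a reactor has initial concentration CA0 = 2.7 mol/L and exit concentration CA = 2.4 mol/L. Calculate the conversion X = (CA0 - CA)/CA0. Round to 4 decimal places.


X = (CA0 - CA) / CA0
X = (2.7 - 2.4) / 2.7
X = 0.3 / 2.7
X = 0.1111


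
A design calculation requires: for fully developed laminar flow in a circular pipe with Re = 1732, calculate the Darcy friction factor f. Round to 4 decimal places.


f = 64 / Re
f = 64 / 1732
f = 0.0370


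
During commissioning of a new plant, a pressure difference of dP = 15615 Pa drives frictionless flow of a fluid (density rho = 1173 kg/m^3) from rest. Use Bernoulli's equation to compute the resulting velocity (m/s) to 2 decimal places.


v = sqrt(2*dP/rho)
v = sqrt(2*15615/1173)
v = sqrt(26.624041)
v = 5.16 m/s


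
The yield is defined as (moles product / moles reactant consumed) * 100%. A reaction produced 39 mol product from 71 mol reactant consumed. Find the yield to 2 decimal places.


Yield = (moles product / moles consumed) * 100%
Yield = (39 / 71) * 100
Yield = 0.5493 * 100
Yield = 54.93%


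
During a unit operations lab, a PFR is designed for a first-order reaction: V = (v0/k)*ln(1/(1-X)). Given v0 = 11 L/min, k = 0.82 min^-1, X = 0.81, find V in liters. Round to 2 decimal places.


V = (v0/k) * ln(1/(1-X))
V = (11/0.82) * ln(1/(1-0.81))
V = 13.414634 * ln(5.263158)
V = 13.414634 * 1.660731
V = 22.28 L


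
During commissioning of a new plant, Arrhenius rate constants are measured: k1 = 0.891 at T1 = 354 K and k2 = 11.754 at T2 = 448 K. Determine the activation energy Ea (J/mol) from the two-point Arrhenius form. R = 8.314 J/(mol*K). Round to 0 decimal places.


Ea = R * ln(k2/k1) / (1/T1 - 1/T2)
ln(k2/k1) = ln(11.754/0.891) = 2.5796045
1/T1 - 1/T2 = 1/354 - 1/448 = 0.0005927159
Ea = 8.314 * 2.5796045 / 0.0005927159
Ea = 36184 J/mol


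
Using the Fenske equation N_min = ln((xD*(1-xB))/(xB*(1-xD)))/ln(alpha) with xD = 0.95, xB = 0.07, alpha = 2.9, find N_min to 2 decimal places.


N_min = ln((xD*(1-xB))/(xB*(1-xD))) / ln(alpha)
Numerator inside ln: 0.8835 / 0.0035 = 252.428571
ln(252.428571) = 5.531128
ln(alpha) = ln(2.9) = 1.064711
N_min = 5.531128 / 1.064711 = 5.19


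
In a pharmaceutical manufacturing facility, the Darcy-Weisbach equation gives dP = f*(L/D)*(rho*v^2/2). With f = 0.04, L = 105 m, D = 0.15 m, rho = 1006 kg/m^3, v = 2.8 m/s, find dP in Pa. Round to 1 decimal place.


dP = f * (L/D) * (rho*v^2/2)
dP = 0.04 * (105/0.15) * (1006*2.8^2/2)
L/D = 700.0
rho*v^2/2 = 1006*7.84/2 = 3943.52
dP = 0.04 * 700.0 * 3943.52
dP = 110418.6 Pa


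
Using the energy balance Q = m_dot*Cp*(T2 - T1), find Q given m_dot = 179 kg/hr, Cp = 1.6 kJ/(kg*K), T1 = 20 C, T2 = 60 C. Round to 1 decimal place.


Q = m_dot * Cp * (T2 - T1)
Q = 179 * 1.6 * (60 - 20)
Q = 179 * 1.6 * 40
Q = 11456.0 kJ/hr


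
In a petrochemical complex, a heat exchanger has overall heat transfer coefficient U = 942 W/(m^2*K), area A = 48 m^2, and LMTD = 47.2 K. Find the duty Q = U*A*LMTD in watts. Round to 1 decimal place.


Q = U * A * LMTD
Q = 942 * 48 * 47.2
Q = 2134195.2 W


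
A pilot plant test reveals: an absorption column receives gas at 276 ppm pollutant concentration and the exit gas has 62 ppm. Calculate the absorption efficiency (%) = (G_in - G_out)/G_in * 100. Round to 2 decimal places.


Efficiency = (G_in - G_out) / G_in * 100%
Efficiency = (276 - 62) / 276 * 100
Efficiency = 214 / 276 * 100
Efficiency = 77.54%


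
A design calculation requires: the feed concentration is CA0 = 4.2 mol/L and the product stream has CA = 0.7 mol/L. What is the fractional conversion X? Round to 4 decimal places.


X = (CA0 - CA) / CA0
X = (4.2 - 0.7) / 4.2
X = 3.5 / 4.2
X = 0.8333


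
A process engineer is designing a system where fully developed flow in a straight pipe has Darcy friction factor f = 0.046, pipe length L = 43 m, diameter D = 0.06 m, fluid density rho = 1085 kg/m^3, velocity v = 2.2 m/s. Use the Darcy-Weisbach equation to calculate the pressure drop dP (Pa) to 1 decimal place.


dP = f * (L/D) * (rho*v^2/2)
dP = 0.046 * (43/0.06) * (1085*2.2^2/2)
L/D = 716.66666667
rho*v^2/2 = 1085*4.84/2 = 2625.7
dP = 0.046 * 716.66666667 * 2625.7
dP = 86560.6 Pa


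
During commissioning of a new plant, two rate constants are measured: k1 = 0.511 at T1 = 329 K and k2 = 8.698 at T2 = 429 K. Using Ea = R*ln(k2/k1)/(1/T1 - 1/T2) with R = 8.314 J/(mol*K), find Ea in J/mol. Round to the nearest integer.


Ea = R * ln(k2/k1) / (1/T1 - 1/T2)
ln(k2/k1) = ln(8.698/0.511) = 2.8344788
1/T1 - 1/T2 = 1/329 - 1/429 = 0.000708511347
Ea = 8.314 * 2.8344788 / 0.000708511347
Ea = 33261 J/mol


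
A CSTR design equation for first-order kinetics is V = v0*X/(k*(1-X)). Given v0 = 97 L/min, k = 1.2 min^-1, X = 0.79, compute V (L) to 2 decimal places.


V = v0 * X / (k * (1 - X))
V = 97 * 0.79 / (1.2 * (1 - 0.79))
V = 76.63 / (1.2 * 0.21)
V = 76.63 / 0.252
V = 304.09 L


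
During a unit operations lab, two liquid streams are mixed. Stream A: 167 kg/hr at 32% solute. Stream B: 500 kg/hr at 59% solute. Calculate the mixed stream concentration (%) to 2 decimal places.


Mass balance on solute: F1*x1 + F2*x2 = F3*x3
F3 = F1 + F2 = 167 + 500 = 667 kg/hr
x3 = (F1*x1 + F2*x2)/F3
x3 = (167*0.32 + 500*0.59) / 667
x3 = 52.24%


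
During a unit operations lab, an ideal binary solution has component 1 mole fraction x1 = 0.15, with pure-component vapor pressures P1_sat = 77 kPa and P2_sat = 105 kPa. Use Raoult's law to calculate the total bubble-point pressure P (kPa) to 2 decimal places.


P = x1*P1_sat + x2*P2_sat
x2 = 1 - x1 = 1 - 0.15 = 0.85
P = 0.15*77 + 0.85*105
P = 11.55 + 89.25
P = 100.80 kPa


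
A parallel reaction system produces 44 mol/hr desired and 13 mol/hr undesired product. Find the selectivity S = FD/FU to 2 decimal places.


S = desired product rate / undesired product rate
S = 44 / 13
S = 3.38


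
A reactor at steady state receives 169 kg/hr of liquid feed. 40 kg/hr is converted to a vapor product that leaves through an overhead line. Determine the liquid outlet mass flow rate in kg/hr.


Steady-state mass balance on the main outlet: F_out = F_in - F_removed
F_out = 169 - 40
F_out = 129 kg/hr


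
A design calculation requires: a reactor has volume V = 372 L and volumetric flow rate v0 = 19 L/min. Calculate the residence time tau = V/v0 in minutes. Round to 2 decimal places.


tau = V / v0
tau = 372 / 19
tau = 19.58 min


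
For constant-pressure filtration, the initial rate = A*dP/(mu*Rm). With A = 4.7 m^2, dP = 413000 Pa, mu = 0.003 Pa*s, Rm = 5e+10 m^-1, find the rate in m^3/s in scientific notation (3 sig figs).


rate = A * dP / (mu * Rm)
rate = 4.7 * 413000 / (0.003 * 5e+10)
rate = 1941100.0 / 1.500e+08
rate = 1.29e-02 m^3/s


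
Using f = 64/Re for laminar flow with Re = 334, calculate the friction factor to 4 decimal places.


f = 64 / Re
f = 64 / 334
f = 0.1916


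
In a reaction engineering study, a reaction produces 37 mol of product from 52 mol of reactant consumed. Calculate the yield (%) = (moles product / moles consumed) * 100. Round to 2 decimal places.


Yield = (moles product / moles consumed) * 100%
Yield = (37 / 52) * 100
Yield = 0.7115 * 100
Yield = 71.15%


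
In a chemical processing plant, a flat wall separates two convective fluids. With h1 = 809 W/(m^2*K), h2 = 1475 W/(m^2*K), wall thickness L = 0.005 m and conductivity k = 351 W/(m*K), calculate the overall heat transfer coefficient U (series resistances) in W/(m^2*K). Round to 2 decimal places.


1/U = 1/h1 + L/k + 1/h2
1/U = 1/809 + 0.005/351 + 1/1475
1/U = 0.0012360939 + 1.4245e-05 + 0.0006779661
1/U = 0.001928305
U = 518.59 W/(m^2*K)


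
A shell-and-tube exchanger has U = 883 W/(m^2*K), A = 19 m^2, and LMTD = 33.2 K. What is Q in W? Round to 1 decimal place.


Q = U * A * LMTD
Q = 883 * 19 * 33.2
Q = 556996.4 W


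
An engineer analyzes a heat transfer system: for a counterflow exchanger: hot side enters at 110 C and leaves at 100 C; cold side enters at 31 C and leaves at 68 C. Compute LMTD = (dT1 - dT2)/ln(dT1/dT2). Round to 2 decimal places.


dT1 = Th_in - Tc_out = 110 - 68 = 42
dT2 = Th_out - Tc_in = 100 - 31 = 69
LMTD = (dT1 - dT2) / ln(dT1/dT2)
LMTD = (42 - 69) / ln(42/69)
LMTD = 54.39 K


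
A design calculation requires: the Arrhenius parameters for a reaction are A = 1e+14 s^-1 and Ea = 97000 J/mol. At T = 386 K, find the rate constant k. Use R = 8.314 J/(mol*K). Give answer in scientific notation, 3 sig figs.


k = A * exp(-Ea/(R*T))
k = 1e+14 * exp(-97000 / (8.314 * 386))
k = 1e+14 * exp(-30.225564)
k = 7.47e+00


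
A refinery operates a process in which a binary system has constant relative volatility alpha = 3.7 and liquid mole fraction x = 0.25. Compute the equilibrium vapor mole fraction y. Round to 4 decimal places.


y = alpha*x / (1 + (alpha-1)*x)
y = 3.7*0.25 / (1 + (3.7-1)*0.25)
y = 0.925 / (1 + 0.675)
y = 0.925 / 1.675
y = 0.5522


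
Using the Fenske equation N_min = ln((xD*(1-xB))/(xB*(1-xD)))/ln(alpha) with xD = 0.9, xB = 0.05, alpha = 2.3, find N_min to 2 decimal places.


N_min = ln((xD*(1-xB))/(xB*(1-xD))) / ln(alpha)
Numerator inside ln: 0.855 / 0.005 = 171.0
ln(171.0) = 5.141664
ln(alpha) = ln(2.3) = 0.832909
N_min = 5.141664 / 0.832909 = 6.17


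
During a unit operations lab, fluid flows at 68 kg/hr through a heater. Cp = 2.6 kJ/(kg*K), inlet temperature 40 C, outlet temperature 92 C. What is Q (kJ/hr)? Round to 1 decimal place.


Q = m_dot * Cp * (T2 - T1)
Q = 68 * 2.6 * (92 - 40)
Q = 68 * 2.6 * 52
Q = 9193.6 kJ/hr


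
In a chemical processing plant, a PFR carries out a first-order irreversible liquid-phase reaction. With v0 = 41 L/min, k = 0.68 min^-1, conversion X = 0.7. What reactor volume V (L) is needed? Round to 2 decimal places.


V = (v0/k) * ln(1/(1-X))
V = (41/0.68) * ln(1/(1-0.7))
V = 60.294118 * ln(3.333333)
V = 60.294118 * 1.203973
V = 72.59 L


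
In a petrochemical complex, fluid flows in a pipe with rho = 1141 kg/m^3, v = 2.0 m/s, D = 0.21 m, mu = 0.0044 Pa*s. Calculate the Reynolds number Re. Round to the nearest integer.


Re = rho * v * D / mu
Re = 1141 * 2.0 * 0.21 / 0.0044
Re = 479.22 / 0.0044
Re = 108914


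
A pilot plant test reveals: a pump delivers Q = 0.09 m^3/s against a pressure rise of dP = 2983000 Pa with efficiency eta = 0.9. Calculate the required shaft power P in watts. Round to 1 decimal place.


P = Q * dP / eta
P = 0.09 * 2983000 / 0.9
P = 268470.0 / 0.9
P = 298300.0 W


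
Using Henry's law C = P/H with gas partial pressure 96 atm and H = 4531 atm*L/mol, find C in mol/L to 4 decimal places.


C = P / H
C = 96 / 4531
C = 0.0212 mol/L


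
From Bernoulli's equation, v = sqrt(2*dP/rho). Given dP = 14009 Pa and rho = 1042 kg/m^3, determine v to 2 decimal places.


v = sqrt(2*dP/rho)
v = sqrt(2*14009/1042)
v = sqrt(26.888676)
v = 5.19 m/s


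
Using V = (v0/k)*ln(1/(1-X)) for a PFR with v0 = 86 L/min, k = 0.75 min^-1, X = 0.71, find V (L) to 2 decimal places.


V = (v0/k) * ln(1/(1-X))
V = (86/0.75) * ln(1/(1-0.71))
V = 114.666667 * ln(3.448276)
V = 114.666667 * 1.237874
V = 141.94 L


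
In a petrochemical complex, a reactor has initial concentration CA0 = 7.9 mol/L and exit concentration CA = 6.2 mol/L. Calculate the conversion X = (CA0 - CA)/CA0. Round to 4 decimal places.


X = (CA0 - CA) / CA0
X = (7.9 - 6.2) / 7.9
X = 1.7 / 7.9
X = 0.2152


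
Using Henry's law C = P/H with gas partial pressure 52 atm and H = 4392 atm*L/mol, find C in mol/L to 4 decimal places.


C = P / H
C = 52 / 4392
C = 0.0118 mol/L


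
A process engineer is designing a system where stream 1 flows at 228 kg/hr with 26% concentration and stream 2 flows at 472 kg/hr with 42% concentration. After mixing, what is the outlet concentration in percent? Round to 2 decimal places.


Mass balance on solute: F1*x1 + F2*x2 = F3*x3
F3 = F1 + F2 = 228 + 472 = 700 kg/hr
x3 = (F1*x1 + F2*x2)/F3
x3 = (228*0.26 + 472*0.42) / 700
x3 = 36.79%


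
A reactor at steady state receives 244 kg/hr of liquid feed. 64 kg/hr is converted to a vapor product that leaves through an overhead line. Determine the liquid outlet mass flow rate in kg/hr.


Steady-state mass balance on the main outlet: F_out = F_in - F_removed
F_out = 244 - 64
F_out = 180 kg/hr


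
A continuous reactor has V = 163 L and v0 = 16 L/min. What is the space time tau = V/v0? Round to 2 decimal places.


tau = V / v0
tau = 163 / 16
tau = 10.19 min


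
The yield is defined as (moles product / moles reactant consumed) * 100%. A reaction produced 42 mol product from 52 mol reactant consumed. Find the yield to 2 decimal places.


Yield = (moles product / moles consumed) * 100%
Yield = (42 / 52) * 100
Yield = 0.8077 * 100
Yield = 80.77%


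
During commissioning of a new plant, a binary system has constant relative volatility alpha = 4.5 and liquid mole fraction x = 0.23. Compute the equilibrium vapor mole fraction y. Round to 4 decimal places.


y = alpha*x / (1 + (alpha-1)*x)
y = 4.5*0.23 / (1 + (4.5-1)*0.23)
y = 1.035 / (1 + 0.805)
y = 1.035 / 1.805
y = 0.5734


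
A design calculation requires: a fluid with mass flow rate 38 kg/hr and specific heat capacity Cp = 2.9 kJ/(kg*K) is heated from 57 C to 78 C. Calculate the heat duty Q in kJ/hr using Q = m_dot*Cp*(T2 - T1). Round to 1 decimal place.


Q = m_dot * Cp * (T2 - T1)
Q = 38 * 2.9 * (78 - 57)
Q = 38 * 2.9 * 21
Q = 2314.2 kJ/hr


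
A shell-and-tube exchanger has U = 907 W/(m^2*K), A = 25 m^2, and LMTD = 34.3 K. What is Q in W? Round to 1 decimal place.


Q = U * A * LMTD
Q = 907 * 25 * 34.3
Q = 777752.5 W


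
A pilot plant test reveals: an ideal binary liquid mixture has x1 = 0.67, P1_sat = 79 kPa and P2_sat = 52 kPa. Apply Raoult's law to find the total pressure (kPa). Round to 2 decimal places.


P = x1*P1_sat + x2*P2_sat
x2 = 1 - x1 = 1 - 0.67 = 0.33
P = 0.67*79 + 0.33*52
P = 52.93 + 17.16
P = 70.09 kPa


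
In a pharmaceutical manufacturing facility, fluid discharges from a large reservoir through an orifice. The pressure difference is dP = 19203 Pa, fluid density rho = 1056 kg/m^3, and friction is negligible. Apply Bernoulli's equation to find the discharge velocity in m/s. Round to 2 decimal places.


v = sqrt(2*dP/rho)
v = sqrt(2*19203/1056)
v = sqrt(36.369318)
v = 6.03 m/s


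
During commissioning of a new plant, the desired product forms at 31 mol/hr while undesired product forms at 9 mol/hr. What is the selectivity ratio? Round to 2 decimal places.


S = desired product rate / undesired product rate
S = 31 / 9
S = 3.44


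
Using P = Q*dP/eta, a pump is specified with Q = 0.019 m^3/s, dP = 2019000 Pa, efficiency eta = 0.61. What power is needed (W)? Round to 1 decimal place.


P = Q * dP / eta
P = 0.019 * 2019000 / 0.61
P = 38361.0 / 0.61
P = 62886.9 W


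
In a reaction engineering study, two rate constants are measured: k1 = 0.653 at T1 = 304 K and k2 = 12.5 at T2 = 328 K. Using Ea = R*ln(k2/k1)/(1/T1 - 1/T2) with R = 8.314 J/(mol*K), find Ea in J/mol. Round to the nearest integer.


Ea = R * ln(k2/k1) / (1/T1 - 1/T2)
ln(k2/k1) = ln(12.5/0.653) = 2.9519068
1/T1 - 1/T2 = 1/304 - 1/328 = 0.000240693196
Ea = 8.314 * 2.9519068 / 0.000240693196
Ea = 101964 J/mol


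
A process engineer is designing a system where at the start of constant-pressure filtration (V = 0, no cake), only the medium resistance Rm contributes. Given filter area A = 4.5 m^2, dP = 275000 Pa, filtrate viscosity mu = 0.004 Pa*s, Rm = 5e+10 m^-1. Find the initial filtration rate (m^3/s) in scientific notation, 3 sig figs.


rate = A * dP / (mu * Rm)
rate = 4.5 * 275000 / (0.004 * 5e+10)
rate = 1237500.0 / 2.000e+08
rate = 6.19e-03 m^3/s


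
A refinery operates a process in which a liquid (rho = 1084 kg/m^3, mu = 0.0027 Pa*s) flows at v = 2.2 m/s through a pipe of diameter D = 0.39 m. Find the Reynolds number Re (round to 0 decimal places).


Re = rho * v * D / mu
Re = 1084 * 2.2 * 0.39 / 0.0027
Re = 930.072 / 0.0027
Re = 344471


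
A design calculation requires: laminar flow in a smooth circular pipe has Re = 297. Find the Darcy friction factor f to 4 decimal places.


f = 64 / Re
f = 64 / 297
f = 0.2155


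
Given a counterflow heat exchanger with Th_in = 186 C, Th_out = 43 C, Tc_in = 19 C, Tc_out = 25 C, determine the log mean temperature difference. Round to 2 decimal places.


dT1 = Th_in - Tc_out = 186 - 25 = 161
dT2 = Th_out - Tc_in = 43 - 19 = 24
LMTD = (dT1 - dT2) / ln(dT1/dT2)
LMTD = (161 - 24) / ln(161/24)
LMTD = 71.98 K


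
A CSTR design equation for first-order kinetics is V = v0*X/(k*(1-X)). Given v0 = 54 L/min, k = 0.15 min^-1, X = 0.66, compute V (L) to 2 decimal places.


V = v0 * X / (k * (1 - X))
V = 54 * 0.66 / (0.15 * (1 - 0.66))
V = 35.64 / (0.15 * 0.34)
V = 35.64 / 0.051
V = 698.82 L


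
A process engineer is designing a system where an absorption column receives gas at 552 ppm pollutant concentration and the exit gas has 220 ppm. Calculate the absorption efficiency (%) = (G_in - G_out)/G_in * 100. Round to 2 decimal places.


Efficiency = (G_in - G_out) / G_in * 100%
Efficiency = (552 - 220) / 552 * 100
Efficiency = 332 / 552 * 100
Efficiency = 60.14%


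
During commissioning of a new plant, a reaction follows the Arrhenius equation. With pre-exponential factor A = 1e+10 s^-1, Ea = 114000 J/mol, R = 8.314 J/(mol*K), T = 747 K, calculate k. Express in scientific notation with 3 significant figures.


k = A * exp(-Ea/(R*T))
k = 1e+10 * exp(-114000 / (8.314 * 747))
k = 1e+10 * exp(-18.355839)
k = 1.07e+02


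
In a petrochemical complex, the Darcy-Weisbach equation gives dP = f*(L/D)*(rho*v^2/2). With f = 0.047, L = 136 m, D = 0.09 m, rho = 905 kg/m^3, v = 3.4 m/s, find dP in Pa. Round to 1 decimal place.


dP = f * (L/D) * (rho*v^2/2)
dP = 0.047 * (136/0.09) * (905*3.4^2/2)
L/D = 1511.11111111
rho*v^2/2 = 905*11.56/2 = 5230.9
dP = 0.047 * 1511.11111111 * 5230.9
dP = 371510.1 Pa


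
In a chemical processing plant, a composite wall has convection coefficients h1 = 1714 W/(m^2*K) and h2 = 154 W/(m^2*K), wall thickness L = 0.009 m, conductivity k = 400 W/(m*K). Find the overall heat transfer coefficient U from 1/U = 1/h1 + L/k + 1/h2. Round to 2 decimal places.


1/U = 1/h1 + L/k + 1/h2
1/U = 1/1714 + 0.009/400 + 1/154
1/U = 0.0005834306 + 2.25e-05 + 0.0064935065
1/U = 0.0070994371
U = 140.86 W/(m^2*K)


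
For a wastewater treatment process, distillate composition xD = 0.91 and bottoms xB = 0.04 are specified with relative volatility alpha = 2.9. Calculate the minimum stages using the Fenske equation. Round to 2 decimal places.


N_min = ln((xD*(1-xB))/(xB*(1-xD))) / ln(alpha)
Numerator inside ln: 0.8736 / 0.0036 = 242.666667
ln(242.666667) = 5.491689
ln(alpha) = ln(2.9) = 1.064711
N_min = 5.491689 / 1.064711 = 5.16


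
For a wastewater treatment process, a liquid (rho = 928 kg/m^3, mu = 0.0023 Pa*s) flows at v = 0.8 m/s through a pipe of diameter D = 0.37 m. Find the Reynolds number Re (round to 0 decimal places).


Re = rho * v * D / mu
Re = 928 * 0.8 * 0.37 / 0.0023
Re = 274.688 / 0.0023
Re = 119430


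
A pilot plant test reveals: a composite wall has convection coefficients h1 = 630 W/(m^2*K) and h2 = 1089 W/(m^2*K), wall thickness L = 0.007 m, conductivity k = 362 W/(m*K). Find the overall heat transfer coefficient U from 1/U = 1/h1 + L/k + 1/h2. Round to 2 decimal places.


1/U = 1/h1 + L/k + 1/h2
1/U = 1/630 + 0.007/362 + 1/1089
1/U = 0.0015873016 + 1.9337e-05 + 0.0009182736
1/U = 0.0025249122
U = 396.05 W/(m^2*K)


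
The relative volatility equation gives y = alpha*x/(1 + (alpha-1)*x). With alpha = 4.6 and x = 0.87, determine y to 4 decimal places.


y = alpha*x / (1 + (alpha-1)*x)
y = 4.6*0.87 / (1 + (4.6-1)*0.87)
y = 4.002 / (1 + 3.132)
y = 4.002 / 4.132
y = 0.9685


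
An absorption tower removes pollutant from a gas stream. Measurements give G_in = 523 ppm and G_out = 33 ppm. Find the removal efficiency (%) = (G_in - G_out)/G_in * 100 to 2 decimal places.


Efficiency = (G_in - G_out) / G_in * 100%
Efficiency = (523 - 33) / 523 * 100
Efficiency = 490 / 523 * 100
Efficiency = 93.69%


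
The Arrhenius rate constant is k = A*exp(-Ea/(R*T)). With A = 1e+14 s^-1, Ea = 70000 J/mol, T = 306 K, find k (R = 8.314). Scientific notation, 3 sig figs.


k = A * exp(-Ea/(R*T))
k = 1e+14 * exp(-70000 / (8.314 * 306))
k = 1e+14 * exp(-27.514815)
k = 1.12e+02


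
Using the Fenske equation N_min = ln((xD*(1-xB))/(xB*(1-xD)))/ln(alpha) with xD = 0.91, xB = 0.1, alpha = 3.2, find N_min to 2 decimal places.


N_min = ln((xD*(1-xB))/(xB*(1-xD))) / ln(alpha)
Numerator inside ln: 0.819 / 0.009 = 91.0
ln(91.0) = 4.51086
ln(alpha) = ln(3.2) = 1.163151
N_min = 4.51086 / 1.163151 = 3.88


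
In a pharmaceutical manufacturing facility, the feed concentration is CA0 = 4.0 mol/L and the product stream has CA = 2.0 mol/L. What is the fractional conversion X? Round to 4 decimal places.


X = (CA0 - CA) / CA0
X = (4.0 - 2.0) / 4.0
X = 2.0 / 4.0
X = 0.5000


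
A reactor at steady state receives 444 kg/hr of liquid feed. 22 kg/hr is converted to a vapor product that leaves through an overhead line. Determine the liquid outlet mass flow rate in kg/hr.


Steady-state mass balance on the main outlet: F_out = F_in - F_removed
F_out = 444 - 22
F_out = 422 kg/hr


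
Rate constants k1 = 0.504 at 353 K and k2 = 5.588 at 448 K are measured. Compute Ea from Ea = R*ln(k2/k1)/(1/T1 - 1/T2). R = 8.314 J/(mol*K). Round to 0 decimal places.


Ea = R * ln(k2/k1) / (1/T1 - 1/T2)
ln(k2/k1) = ln(5.588/0.504) = 2.4058005
1/T1 - 1/T2 = 1/353 - 1/448 = 0.000600718333
Ea = 8.314 * 2.4058005 / 0.000600718333
Ea = 33297 J/mol


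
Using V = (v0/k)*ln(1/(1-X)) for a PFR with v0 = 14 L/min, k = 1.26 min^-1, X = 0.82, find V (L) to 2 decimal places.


V = (v0/k) * ln(1/(1-X))
V = (14/1.26) * ln(1/(1-0.82))
V = 11.111111 * ln(5.555556)
V = 11.111111 * 1.714799
V = 19.05 L


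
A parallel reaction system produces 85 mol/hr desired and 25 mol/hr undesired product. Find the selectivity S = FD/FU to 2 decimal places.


S = desired product rate / undesired product rate
S = 85 / 25
S = 3.40


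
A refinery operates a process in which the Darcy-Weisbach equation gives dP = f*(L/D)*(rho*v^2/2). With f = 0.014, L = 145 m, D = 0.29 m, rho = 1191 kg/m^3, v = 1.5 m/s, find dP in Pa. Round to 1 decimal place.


dP = f * (L/D) * (rho*v^2/2)
dP = 0.014 * (145/0.29) * (1191*1.5^2/2)
L/D = 500.0
rho*v^2/2 = 1191*2.25/2 = 1339.875
dP = 0.014 * 500.0 * 1339.875
dP = 9379.1 Pa


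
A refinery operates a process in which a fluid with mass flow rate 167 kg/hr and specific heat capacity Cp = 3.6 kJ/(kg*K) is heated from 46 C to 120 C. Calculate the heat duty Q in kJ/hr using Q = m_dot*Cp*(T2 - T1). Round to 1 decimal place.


Q = m_dot * Cp * (T2 - T1)
Q = 167 * 3.6 * (120 - 46)
Q = 167 * 3.6 * 74
Q = 44488.8 kJ/hr


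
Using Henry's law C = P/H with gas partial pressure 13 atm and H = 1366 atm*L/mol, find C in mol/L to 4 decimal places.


C = P / H
C = 13 / 1366
C = 0.0095 mol/L


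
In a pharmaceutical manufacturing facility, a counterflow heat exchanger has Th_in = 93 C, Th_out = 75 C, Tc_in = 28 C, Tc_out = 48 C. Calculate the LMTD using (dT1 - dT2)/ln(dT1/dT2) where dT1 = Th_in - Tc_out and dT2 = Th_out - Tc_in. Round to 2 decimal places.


dT1 = Th_in - Tc_out = 93 - 48 = 45
dT2 = Th_out - Tc_in = 75 - 28 = 47
LMTD = (dT1 - dT2) / ln(dT1/dT2)
LMTD = (45 - 47) / ln(45/47)
LMTD = 45.99 K


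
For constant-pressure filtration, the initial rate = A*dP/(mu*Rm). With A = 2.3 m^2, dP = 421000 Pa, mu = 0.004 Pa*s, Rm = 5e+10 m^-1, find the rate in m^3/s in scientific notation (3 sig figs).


rate = A * dP / (mu * Rm)
rate = 2.3 * 421000 / (0.004 * 5e+10)
rate = 968300.0 / 2.000e+08
rate = 4.84e-03 m^3/s


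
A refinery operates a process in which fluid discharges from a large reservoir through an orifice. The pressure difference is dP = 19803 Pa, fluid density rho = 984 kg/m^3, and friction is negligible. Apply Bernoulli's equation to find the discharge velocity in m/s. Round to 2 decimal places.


v = sqrt(2*dP/rho)
v = sqrt(2*19803/984)
v = sqrt(40.25)
v = 6.34 m/s


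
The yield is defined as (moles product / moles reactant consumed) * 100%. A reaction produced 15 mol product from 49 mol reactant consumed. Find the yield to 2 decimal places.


Yield = (moles product / moles consumed) * 100%
Yield = (15 / 49) * 100
Yield = 0.3061 * 100
Yield = 30.61%


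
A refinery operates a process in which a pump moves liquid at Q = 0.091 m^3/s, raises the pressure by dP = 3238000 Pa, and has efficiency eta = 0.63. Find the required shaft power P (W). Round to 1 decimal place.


P = Q * dP / eta
P = 0.091 * 3238000 / 0.63
P = 294658.0 / 0.63
P = 467711.1 W


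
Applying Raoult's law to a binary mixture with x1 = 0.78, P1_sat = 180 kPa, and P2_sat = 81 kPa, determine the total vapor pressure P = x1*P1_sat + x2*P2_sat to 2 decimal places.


P = x1*P1_sat + x2*P2_sat
x2 = 1 - x1 = 1 - 0.78 = 0.22
P = 0.78*180 + 0.22*81
P = 140.4 + 17.82
P = 158.22 kPa


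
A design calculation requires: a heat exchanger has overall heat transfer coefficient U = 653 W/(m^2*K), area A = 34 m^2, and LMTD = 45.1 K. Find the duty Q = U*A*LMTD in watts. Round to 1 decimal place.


Q = U * A * LMTD
Q = 653 * 34 * 45.1
Q = 1001310.2 W


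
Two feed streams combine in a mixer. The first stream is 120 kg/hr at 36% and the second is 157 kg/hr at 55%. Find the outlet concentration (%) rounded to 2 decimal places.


Mass balance on solute: F1*x1 + F2*x2 = F3*x3
F3 = F1 + F2 = 120 + 157 = 277 kg/hr
x3 = (F1*x1 + F2*x2)/F3
x3 = (120*0.36 + 157*0.55) / 277
x3 = 46.77%


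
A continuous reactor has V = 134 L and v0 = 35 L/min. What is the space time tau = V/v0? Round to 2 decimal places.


tau = V / v0
tau = 134 / 35
tau = 3.83 min


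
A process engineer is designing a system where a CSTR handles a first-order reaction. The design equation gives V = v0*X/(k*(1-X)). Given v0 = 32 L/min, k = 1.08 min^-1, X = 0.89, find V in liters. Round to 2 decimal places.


V = v0 * X / (k * (1 - X))
V = 32 * 0.89 / (1.08 * (1 - 0.89))
V = 28.48 / (1.08 * 0.11)
V = 28.48 / 0.1188
V = 239.73 L


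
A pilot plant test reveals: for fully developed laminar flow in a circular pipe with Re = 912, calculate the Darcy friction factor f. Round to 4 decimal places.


f = 64 / Re
f = 64 / 912
f = 0.0702


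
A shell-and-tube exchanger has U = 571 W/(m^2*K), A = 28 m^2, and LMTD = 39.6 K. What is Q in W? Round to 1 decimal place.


Q = U * A * LMTD
Q = 571 * 28 * 39.6
Q = 633124.8 W


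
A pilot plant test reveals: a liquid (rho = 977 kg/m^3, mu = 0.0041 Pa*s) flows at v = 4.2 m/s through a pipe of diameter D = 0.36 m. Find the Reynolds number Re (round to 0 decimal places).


Re = rho * v * D / mu
Re = 977 * 4.2 * 0.36 / 0.0041
Re = 1477.224 / 0.0041
Re = 360299


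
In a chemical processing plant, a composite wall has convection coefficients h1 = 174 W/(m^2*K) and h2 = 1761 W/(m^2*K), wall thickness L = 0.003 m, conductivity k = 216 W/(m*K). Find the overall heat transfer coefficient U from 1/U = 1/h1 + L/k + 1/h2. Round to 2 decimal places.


1/U = 1/h1 + L/k + 1/h2
1/U = 1/174 + 0.003/216 + 1/1761
1/U = 0.0057471264 + 1.38889e-05 + 0.0005678592
1/U = 0.0063288745
U = 158.01 W/(m^2*K)


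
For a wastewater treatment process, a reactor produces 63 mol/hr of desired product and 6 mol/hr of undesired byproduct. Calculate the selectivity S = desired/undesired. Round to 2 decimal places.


S = desired product rate / undesired product rate
S = 63 / 6
S = 10.50


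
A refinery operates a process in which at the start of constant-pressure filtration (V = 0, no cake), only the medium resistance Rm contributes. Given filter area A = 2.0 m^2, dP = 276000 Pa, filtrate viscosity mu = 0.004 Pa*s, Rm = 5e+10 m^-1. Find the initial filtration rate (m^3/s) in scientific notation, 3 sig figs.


rate = A * dP / (mu * Rm)
rate = 2.0 * 276000 / (0.004 * 5e+10)
rate = 552000.0 / 2.000e+08
rate = 2.76e-03 m^3/s


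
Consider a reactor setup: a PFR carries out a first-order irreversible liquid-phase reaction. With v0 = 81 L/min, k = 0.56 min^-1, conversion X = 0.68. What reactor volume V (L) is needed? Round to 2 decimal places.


V = (v0/k) * ln(1/(1-X))
V = (81/0.56) * ln(1/(1-0.68))
V = 144.642857 * ln(3.125)
V = 144.642857 * 1.139434
V = 164.81 L


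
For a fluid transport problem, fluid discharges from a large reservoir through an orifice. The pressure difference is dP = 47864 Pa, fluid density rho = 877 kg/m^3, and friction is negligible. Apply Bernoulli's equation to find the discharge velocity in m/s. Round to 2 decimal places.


v = sqrt(2*dP/rho)
v = sqrt(2*47864/877)
v = sqrt(109.153934)
v = 10.45 m/s


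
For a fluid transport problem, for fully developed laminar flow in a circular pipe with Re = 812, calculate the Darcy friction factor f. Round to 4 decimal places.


f = 64 / Re
f = 64 / 812
f = 0.0788


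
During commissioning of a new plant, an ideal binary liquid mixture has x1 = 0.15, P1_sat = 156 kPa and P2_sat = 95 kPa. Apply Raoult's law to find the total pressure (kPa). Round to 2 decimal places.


P = x1*P1_sat + x2*P2_sat
x2 = 1 - x1 = 1 - 0.15 = 0.85
P = 0.15*156 + 0.85*95
P = 23.4 + 80.75
P = 104.15 kPa


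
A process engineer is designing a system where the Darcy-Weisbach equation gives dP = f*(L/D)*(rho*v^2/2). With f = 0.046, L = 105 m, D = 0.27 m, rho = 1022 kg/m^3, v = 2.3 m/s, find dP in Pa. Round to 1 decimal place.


dP = f * (L/D) * (rho*v^2/2)
dP = 0.046 * (105/0.27) * (1022*2.3^2/2)
L/D = 388.88888889
rho*v^2/2 = 1022*5.29/2 = 2703.19
dP = 0.046 * 388.88888889 * 2703.19
dP = 48357.1 Pa


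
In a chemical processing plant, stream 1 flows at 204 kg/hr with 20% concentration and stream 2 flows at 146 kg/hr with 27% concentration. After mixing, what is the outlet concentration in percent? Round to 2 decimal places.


Mass balance on solute: F1*x1 + F2*x2 = F3*x3
F3 = F1 + F2 = 204 + 146 = 350 kg/hr
x3 = (F1*x1 + F2*x2)/F3
x3 = (204*0.2 + 146*0.27) / 350
x3 = 22.92%


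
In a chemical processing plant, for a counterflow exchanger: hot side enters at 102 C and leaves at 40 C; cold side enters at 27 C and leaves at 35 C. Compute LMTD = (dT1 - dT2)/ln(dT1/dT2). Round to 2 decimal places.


dT1 = Th_in - Tc_out = 102 - 35 = 67
dT2 = Th_out - Tc_in = 40 - 27 = 13
LMTD = (dT1 - dT2) / ln(dT1/dT2)
LMTD = (67 - 13) / ln(67/13)
LMTD = 32.93 K


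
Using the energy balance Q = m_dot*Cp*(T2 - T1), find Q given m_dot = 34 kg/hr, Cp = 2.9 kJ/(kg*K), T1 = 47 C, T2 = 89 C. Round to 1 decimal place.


Q = m_dot * Cp * (T2 - T1)
Q = 34 * 2.9 * (89 - 47)
Q = 34 * 2.9 * 42
Q = 4141.2 kJ/hr


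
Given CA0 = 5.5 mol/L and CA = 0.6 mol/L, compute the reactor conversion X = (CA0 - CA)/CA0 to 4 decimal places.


X = (CA0 - CA) / CA0
X = (5.5 - 0.6) / 5.5
X = 4.9 / 5.5
X = 0.8909


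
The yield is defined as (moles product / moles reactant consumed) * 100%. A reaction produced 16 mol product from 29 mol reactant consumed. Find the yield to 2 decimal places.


Yield = (moles product / moles consumed) * 100%
Yield = (16 / 29) * 100
Yield = 0.5517 * 100
Yield = 55.17%


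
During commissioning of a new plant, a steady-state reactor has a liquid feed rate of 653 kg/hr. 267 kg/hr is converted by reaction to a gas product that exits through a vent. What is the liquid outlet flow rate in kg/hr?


Steady-state mass balance on the main outlet: F_out = F_in - F_removed
F_out = 653 - 267
F_out = 386 kg/hr


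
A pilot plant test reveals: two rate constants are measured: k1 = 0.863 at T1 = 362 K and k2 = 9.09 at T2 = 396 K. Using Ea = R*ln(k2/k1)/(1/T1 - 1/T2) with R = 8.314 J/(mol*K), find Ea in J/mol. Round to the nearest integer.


Ea = R * ln(k2/k1) / (1/T1 - 1/T2)
ln(k2/k1) = ln(9.09/0.863) = 2.3545155
1/T1 - 1/T2 = 1/362 - 1/396 = 0.000237178414
Ea = 8.314 * 2.3545155 / 0.000237178414
Ea = 82535 J/mol


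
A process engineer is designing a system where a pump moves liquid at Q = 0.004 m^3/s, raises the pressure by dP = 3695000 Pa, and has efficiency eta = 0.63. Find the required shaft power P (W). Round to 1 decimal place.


P = Q * dP / eta
P = 0.004 * 3695000 / 0.63
P = 14780.0 / 0.63
P = 23460.3 W


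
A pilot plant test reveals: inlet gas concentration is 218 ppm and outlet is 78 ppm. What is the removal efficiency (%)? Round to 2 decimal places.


Efficiency = (G_in - G_out) / G_in * 100%
Efficiency = (218 - 78) / 218 * 100
Efficiency = 140 / 218 * 100
Efficiency = 64.22%


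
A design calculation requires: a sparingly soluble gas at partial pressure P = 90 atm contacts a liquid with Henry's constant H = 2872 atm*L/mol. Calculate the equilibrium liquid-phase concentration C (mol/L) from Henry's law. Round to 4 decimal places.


C = P / H
C = 90 / 2872
C = 0.0313 mol/L


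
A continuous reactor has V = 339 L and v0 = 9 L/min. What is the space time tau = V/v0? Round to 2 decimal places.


tau = V / v0
tau = 339 / 9
tau = 37.67 min


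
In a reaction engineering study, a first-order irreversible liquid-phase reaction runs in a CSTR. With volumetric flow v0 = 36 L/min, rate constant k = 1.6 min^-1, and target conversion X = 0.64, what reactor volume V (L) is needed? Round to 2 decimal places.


V = v0 * X / (k * (1 - X))
V = 36 * 0.64 / (1.6 * (1 - 0.64))
V = 23.04 / (1.6 * 0.36)
V = 23.04 / 0.576
V = 40.00 L


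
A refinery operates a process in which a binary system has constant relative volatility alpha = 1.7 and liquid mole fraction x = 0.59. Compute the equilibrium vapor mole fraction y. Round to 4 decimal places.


y = alpha*x / (1 + (alpha-1)*x)
y = 1.7*0.59 / (1 + (1.7-1)*0.59)
y = 1.003 / (1 + 0.413)
y = 1.003 / 1.413
y = 0.7098


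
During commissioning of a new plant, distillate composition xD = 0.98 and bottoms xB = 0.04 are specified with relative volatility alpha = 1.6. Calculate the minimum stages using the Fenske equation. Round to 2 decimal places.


N_min = ln((xD*(1-xB))/(xB*(1-xD))) / ln(alpha)
Numerator inside ln: 0.9408 / 0.0008 = 1176.0
ln(1176.0) = 7.069874
ln(alpha) = ln(1.6) = 0.470004
N_min = 7.069874 / 0.470004 = 15.04


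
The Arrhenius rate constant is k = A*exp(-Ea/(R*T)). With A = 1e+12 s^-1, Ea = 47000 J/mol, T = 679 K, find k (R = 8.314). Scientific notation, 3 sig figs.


k = A * exp(-Ea/(R*T))
k = 1e+12 * exp(-47000 / (8.314 * 679))
k = 1e+12 * exp(-8.325648)
k = 2.42e+08


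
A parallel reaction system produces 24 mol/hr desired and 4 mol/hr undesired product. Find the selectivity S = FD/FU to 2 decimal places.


S = desired product rate / undesired product rate
S = 24 / 4
S = 6.00


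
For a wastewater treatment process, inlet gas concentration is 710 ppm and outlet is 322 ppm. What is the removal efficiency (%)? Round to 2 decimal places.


Efficiency = (G_in - G_out) / G_in * 100%
Efficiency = (710 - 322) / 710 * 100
Efficiency = 388 / 710 * 100
Efficiency = 54.65%


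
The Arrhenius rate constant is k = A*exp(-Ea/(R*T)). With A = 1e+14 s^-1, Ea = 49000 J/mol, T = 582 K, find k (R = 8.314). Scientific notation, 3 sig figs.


k = A * exp(-Ea/(R*T))
k = 1e+14 * exp(-49000 / (8.314 * 582))
k = 1e+14 * exp(-10.126586)
k = 4.00e+09


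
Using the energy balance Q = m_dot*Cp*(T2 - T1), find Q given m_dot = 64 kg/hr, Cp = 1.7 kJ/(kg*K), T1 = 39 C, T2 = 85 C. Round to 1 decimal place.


Q = m_dot * Cp * (T2 - T1)
Q = 64 * 1.7 * (85 - 39)
Q = 64 * 1.7 * 46
Q = 5004.8 kJ/hr


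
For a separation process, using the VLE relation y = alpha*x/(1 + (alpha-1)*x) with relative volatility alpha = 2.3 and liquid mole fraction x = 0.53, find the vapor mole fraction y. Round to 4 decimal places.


y = alpha*x / (1 + (alpha-1)*x)
y = 2.3*0.53 / (1 + (2.3-1)*0.53)
y = 1.219 / (1 + 0.689)
y = 1.219 / 1.689
y = 0.7217
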